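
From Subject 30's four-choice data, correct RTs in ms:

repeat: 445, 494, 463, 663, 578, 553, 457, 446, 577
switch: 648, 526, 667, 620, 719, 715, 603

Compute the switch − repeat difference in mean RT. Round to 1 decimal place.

123.0 ms

M(repeat) = 4676/9 = 519.556
M(switch) = 4498/7 = 642.571
Difference = 642.571 − 519.556 = 123.016 ms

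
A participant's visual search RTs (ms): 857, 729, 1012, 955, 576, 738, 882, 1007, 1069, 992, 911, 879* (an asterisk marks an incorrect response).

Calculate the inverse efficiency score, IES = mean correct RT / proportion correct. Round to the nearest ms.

965 ms

Correct trials (n=11): 857, 729, 1012, 955, 576, 738, 882, 1007, 1069, 992, 911
Mean correct RT = 9728/11 = 884.3636 ms
Proportion correct = 11/12
IES = 884.3636 / (11/12) = 964.760 ms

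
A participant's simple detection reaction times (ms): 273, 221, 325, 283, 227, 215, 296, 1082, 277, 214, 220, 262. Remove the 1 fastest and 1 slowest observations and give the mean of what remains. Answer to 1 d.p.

Sorted: 214, 215, 220, 221, 227, 262, 273, 277, 283, 296, 325, 1082
Drop lowest 1 (214) and highest 1 (1082)
Remaining (n=10): Σ = 2599, mean = 2599/10 = 259.900

259.9 ms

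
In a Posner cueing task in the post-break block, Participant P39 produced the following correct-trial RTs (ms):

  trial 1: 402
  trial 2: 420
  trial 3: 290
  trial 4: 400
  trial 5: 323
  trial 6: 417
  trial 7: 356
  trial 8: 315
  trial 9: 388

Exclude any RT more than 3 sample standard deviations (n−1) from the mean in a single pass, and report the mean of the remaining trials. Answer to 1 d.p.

n = 9, ΣRT = 3311, M = 367.889
Σ(x−M)² = 18746.89; s = √(18746.89/8) = 48.408
Cutoffs: 367.889 ± 3·48.408 → [222.7, 513.1]
No RTs fall outside the cutoffs; all 9 retained. Mean = 3311/9 = 367.889

367.9 ms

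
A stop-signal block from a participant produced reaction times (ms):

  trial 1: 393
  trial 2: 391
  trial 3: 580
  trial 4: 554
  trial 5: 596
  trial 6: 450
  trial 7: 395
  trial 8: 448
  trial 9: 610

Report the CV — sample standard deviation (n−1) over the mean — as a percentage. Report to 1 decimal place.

19.0%

n = 9, Σ = 4417, M = 490.7778
Σ(x−M)² = 69425.556; s = √(69425.556/8) = 93.1568
CV = 93.1568 / 490.7778 = 0.18981 = 18.981%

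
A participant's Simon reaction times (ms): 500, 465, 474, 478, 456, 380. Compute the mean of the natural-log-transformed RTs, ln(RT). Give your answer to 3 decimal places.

ln(RT): 6.2146, 6.1420, 6.1612, 6.1696, 6.1225, 5.9402
Σ ln(RT) = 36.7501
Mean = 36.7501/6 = 6.12502

6.125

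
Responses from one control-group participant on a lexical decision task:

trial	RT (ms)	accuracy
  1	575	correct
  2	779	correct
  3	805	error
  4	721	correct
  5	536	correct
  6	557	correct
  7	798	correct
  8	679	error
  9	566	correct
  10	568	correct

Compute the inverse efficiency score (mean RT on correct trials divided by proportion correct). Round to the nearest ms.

797 ms

Correct trials (n=8): 575, 779, 721, 536, 557, 798, 566, 568
Mean correct RT = 5100/8 = 637.5000 ms
Proportion correct = 8/10
IES = 637.5000 / (8/10) = 796.875 ms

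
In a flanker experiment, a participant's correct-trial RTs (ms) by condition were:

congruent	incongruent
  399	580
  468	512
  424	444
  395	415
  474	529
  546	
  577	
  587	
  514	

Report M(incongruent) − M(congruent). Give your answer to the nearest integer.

M(congruent) = 4384/9 = 487.111
M(incongruent) = 2480/5 = 496.000
Difference = 496.000 − 487.111 = 8.889 ms

9 ms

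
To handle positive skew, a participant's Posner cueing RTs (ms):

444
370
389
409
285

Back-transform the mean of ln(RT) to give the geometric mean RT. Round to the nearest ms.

375 ms

ln(RT): 6.0958, 5.9135, 5.9636, 6.0137, 5.6525
Mean ln(RT) = 29.6391/5 = 5.92782
Geometric mean = exp(5.92782) = 375.34 ms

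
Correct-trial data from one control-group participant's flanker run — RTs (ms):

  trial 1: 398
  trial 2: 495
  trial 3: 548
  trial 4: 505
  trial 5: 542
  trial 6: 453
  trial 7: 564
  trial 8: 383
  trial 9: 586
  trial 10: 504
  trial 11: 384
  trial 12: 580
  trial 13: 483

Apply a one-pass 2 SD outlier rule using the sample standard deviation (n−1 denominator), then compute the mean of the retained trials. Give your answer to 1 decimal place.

494.2 ms

n = 13, ΣRT = 6425, M = 494.231
Σ(x−M)² = 61640.31; s = √(61640.31/12) = 71.671
Cutoffs: 494.231 ± 2·71.671 → [350.9, 637.6]
No RTs fall outside the cutoffs; all 13 retained. Mean = 6425/13 = 494.231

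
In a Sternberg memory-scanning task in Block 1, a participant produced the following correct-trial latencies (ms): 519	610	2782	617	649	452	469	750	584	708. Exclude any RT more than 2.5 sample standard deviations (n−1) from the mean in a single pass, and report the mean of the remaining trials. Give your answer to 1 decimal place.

595.3 ms

n = 10, ΣRT = 8140, M = 814.000
Σ(x−M)² = 4386000.00; s = √(4386000.00/9) = 698.093
Cutoffs: 814.000 ± 2.5·698.093 → [-931.2, 2559.2]
Outside: 2782 → excluded.
Retained (n=9): Σ = 5358, mean = 5358/9 = 595.333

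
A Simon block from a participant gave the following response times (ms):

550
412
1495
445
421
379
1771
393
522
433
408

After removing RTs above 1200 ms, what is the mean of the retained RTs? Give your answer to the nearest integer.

440 ms

Excluded: 1495, 1771
Retained (n=9): Σ = 3963
Mean = 3963/9 = 440.3333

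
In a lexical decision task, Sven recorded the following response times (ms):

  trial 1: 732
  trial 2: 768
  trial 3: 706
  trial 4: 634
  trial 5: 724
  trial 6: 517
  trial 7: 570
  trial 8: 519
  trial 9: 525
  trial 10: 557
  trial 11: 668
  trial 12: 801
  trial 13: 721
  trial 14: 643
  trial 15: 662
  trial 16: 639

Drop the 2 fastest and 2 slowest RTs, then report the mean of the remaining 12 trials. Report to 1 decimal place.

Sorted: 517, 519, 525, 557, 570, 634, 639, 643, 662, 668, 706, 721, 724, 732, 768, 801
Drop lowest 2 (517, 519) and highest 2 (768, 801)
Remaining (n=12): Σ = 7781, mean = 7781/12 = 648.417

648.4 ms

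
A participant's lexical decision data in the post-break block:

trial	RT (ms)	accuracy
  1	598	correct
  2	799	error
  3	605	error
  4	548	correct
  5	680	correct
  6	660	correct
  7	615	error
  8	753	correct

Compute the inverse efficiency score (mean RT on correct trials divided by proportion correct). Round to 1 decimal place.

Correct trials (n=5): 598, 548, 680, 660, 753
Mean correct RT = 3239/5 = 647.8000 ms
Proportion correct = 5/8
IES = 647.8000 / (5/8) = 1036.480 ms

1036.5 ms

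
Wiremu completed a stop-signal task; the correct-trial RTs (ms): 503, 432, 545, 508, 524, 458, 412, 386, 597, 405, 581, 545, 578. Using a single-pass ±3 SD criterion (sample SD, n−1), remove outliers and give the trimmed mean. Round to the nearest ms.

498 ms

n = 13, ΣRT = 6474, M = 498.000
Σ(x−M)² = 62854.00; s = √(62854.00/12) = 72.373
Cutoffs: 498.000 ± 3·72.373 → [280.9, 715.1]
No RTs fall outside the cutoffs; all 13 retained. Mean = 6474/13 = 498.000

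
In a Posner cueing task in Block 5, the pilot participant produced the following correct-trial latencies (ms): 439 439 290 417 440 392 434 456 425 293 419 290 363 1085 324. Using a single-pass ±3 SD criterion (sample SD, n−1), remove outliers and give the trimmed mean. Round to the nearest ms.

387 ms

n = 15, ΣRT = 6506, M = 433.733
Σ(x−M)² = 505222.93; s = √(505222.93/14) = 189.967
Cutoffs: 433.733 ± 3·189.967 → [-136.2, 1003.6]
Outside: 1085 → excluded.
Retained (n=14): Σ = 5421, mean = 5421/14 = 387.214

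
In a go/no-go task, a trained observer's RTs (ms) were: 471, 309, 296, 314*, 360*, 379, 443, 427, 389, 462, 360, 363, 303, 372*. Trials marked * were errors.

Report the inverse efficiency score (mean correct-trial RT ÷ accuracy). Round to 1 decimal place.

Correct trials (n=11): 471, 309, 296, 379, 443, 427, 389, 462, 360, 363, 303
Mean correct RT = 4202/11 = 382.0000 ms
Proportion correct = 11/14
IES = 382.0000 / (11/14) = 486.182 ms

486.2 ms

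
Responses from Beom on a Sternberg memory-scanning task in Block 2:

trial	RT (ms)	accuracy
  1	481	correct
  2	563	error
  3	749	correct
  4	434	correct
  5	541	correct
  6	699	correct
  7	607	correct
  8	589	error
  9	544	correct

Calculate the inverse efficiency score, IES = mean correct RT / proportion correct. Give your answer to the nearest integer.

Correct trials (n=7): 481, 749, 434, 541, 699, 607, 544
Mean correct RT = 4055/7 = 579.2857 ms
Proportion correct = 7/9
IES = 579.2857 / (7/9) = 744.796 ms

745 ms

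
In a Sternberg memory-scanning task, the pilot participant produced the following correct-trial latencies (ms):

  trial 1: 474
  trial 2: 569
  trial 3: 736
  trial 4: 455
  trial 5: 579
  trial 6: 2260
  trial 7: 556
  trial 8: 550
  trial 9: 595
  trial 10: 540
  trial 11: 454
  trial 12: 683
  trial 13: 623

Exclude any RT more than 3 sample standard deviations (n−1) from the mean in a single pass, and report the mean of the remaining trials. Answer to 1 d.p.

567.8 ms

n = 13, ΣRT = 9074, M = 698.000
Σ(x−M)² = 2724342.00; s = √(2724342.00/12) = 476.475
Cutoffs: 698.000 ± 3·476.475 → [-731.4, 2127.4]
Outside: 2260 → excluded.
Retained (n=12): Σ = 6814, mean = 6814/12 = 567.833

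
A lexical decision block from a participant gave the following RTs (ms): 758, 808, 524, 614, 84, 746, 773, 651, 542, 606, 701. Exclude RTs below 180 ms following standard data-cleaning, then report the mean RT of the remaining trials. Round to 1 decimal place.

672.3 ms

Excluded: 84
Retained (n=10): Σ = 6723
Mean = 6723/10 = 672.3000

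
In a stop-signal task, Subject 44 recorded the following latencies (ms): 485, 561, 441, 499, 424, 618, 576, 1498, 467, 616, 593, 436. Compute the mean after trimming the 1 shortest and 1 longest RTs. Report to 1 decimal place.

529.2 ms

Sorted: 424, 436, 441, 467, 485, 499, 561, 576, 593, 616, 618, 1498
Drop lowest 1 (424) and highest 1 (1498)
Remaining (n=10): Σ = 5292, mean = 5292/10 = 529.200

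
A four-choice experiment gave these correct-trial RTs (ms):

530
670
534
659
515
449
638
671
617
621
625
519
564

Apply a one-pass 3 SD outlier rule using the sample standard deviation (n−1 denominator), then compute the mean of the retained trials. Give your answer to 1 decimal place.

n = 13, ΣRT = 7612, M = 585.538
Σ(x−M)² = 60641.23; s = √(60641.23/12) = 71.088
Cutoffs: 585.538 ± 3·71.088 → [372.3, 798.8]
No RTs fall outside the cutoffs; all 13 retained. Mean = 7612/13 = 585.538

585.5 ms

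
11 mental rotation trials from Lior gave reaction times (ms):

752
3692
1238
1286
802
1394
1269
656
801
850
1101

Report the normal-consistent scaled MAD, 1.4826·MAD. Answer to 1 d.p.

Sorted: 656, 752, 801, 802, 850, 1101, 1238, 1269, 1286, 1394, 3692 → median = 1101
|x − 1101| sorted: 0, 137, 168, 185, 251, 293, 299, 300, 349, 445, 2591 → MAD = 293
Robust SD ≈ 1.4826 × 293 = 434.402

434.4 ms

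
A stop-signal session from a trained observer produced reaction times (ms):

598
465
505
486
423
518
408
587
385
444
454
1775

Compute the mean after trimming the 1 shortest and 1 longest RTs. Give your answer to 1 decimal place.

488.8 ms

Sorted: 385, 408, 423, 444, 454, 465, 486, 505, 518, 587, 598, 1775
Drop lowest 1 (385) and highest 1 (1775)
Remaining (n=10): Σ = 4888, mean = 4888/10 = 488.800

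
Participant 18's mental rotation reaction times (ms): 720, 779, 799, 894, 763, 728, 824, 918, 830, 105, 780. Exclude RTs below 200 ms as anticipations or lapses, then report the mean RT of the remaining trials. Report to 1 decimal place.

803.5 ms

Excluded: 105
Retained (n=10): Σ = 8035
Mean = 8035/10 = 803.5000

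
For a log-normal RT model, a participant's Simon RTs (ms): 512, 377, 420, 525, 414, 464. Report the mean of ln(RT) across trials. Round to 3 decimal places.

6.107

ln(RT): 6.2383, 5.9322, 6.0403, 6.2634, 6.0259, 6.1399
Σ ln(RT) = 36.6400
Mean = 36.6400/6 = 6.10666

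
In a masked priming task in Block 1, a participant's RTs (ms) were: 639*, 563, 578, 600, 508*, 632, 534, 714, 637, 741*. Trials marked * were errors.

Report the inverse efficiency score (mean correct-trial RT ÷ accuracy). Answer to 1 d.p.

869.0 ms

Correct trials (n=7): 563, 578, 600, 632, 534, 714, 637
Mean correct RT = 4258/7 = 608.2857 ms
Proportion correct = 7/10
IES = 608.2857 / (7/10) = 868.980 ms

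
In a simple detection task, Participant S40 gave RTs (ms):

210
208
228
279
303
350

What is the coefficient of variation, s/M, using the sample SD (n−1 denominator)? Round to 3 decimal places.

0.218

n = 6, Σ = 1578, M = 263.0000
Σ(x−M)² = 16484.000; s = √(16484.000/5) = 57.4178
CV = 57.4178 / 263.0000 = 0.21832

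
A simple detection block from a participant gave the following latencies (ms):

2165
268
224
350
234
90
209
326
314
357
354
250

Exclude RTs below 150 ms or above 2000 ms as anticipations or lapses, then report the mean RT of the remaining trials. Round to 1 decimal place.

Excluded: 90, 2165
Retained (n=10): Σ = 2886
Mean = 2886/10 = 288.6000

288.6 ms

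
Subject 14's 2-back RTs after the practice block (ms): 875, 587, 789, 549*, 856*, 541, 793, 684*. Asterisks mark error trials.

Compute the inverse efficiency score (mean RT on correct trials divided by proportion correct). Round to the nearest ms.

1147 ms

Correct trials (n=5): 875, 587, 789, 541, 793
Mean correct RT = 3585/5 = 717.0000 ms
Proportion correct = 5/8
IES = 717.0000 / (5/8) = 1147.200 ms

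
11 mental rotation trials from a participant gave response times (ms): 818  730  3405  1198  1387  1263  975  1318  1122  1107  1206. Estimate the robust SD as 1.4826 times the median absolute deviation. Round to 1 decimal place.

177.9 ms

Sorted: 730, 818, 975, 1107, 1122, 1198, 1206, 1263, 1318, 1387, 3405 → median = 1198
|x − 1198| sorted: 0, 8, 65, 76, 91, 120, 189, 223, 380, 468, 2207 → MAD = 120
Robust SD ≈ 1.4826 × 120 = 177.912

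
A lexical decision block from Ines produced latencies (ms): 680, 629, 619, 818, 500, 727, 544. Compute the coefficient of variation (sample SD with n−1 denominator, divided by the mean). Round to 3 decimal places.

n = 7, Σ = 4517, M = 645.2857
Σ(x−M)² = 70035.429; s = √(70035.429/6) = 108.0397
CV = 108.0397 / 645.2857 = 0.16743

0.167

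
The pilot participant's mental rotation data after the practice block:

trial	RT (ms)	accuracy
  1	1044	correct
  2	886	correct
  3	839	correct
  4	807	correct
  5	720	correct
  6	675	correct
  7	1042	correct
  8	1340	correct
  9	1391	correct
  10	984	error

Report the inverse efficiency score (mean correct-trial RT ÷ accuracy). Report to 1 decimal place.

1079.5 ms

Correct trials (n=9): 1044, 886, 839, 807, 720, 675, 1042, 1340, 1391
Mean correct RT = 8744/9 = 971.5556 ms
Proportion correct = 9/10
IES = 971.5556 / (9/10) = 1079.506 ms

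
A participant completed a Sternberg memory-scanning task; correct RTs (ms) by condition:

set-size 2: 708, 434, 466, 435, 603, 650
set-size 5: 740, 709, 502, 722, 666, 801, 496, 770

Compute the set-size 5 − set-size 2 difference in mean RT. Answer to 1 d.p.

126.4 ms

M(set-size 2) = 3296/6 = 549.333
M(set-size 5) = 5406/8 = 675.750
Difference = 675.750 − 549.333 = 126.417 ms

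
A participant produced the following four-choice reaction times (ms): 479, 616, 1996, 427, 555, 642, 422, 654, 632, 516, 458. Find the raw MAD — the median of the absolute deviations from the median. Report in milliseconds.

87 ms

Sorted: 422, 427, 458, 479, 516, 555, 616, 632, 642, 654, 1996 → median = 555
|x − 555|: 76, 61, 1441, 128, 0, 87, 133, 99, 77, 39, 97
Sorted deviations: 0, 39, 61, 76, 77, 87, 97, 99, 128, 133, 1441 → MAD = 87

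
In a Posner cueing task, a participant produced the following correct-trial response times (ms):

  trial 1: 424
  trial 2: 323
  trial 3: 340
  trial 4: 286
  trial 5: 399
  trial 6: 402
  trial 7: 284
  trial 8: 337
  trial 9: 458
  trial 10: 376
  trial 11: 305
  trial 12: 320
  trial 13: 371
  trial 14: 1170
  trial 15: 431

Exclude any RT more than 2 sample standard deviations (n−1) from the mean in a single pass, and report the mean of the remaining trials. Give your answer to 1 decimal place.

361.1 ms

n = 15, ΣRT = 6226, M = 415.067
Σ(x−M)² = 651192.93; s = √(651192.93/14) = 215.671
Cutoffs: 415.067 ± 2·215.671 → [-16.3, 846.4]
Outside: 1170 → excluded.
Retained (n=14): Σ = 5056, mean = 5056/14 = 361.143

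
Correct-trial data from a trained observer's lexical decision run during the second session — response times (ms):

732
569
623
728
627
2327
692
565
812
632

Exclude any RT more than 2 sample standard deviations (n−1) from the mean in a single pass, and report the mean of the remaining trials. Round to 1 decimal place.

664.4 ms

n = 10, ΣRT = 8307, M = 830.700
Σ(x−M)² = 2541988.10; s = √(2541988.10/9) = 531.454
Cutoffs: 830.700 ± 2·531.454 → [-232.2, 1893.6]
Outside: 2327 → excluded.
Retained (n=9): Σ = 5980, mean = 5980/9 = 664.444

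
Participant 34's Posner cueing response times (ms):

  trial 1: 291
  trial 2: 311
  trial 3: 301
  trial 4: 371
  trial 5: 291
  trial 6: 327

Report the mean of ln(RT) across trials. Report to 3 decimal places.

ln(RT): 5.6733, 5.7398, 5.7071, 5.9162, 5.6733, 5.7900
Σ ln(RT) = 34.4997
Mean = 34.4997/6 = 5.74995

5.750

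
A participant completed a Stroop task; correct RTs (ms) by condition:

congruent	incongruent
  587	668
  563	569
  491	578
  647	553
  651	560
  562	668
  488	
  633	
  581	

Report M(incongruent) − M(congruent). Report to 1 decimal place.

21.2 ms

M(congruent) = 5203/9 = 578.111
M(incongruent) = 3596/6 = 599.333
Difference = 599.333 − 578.111 = 21.222 ms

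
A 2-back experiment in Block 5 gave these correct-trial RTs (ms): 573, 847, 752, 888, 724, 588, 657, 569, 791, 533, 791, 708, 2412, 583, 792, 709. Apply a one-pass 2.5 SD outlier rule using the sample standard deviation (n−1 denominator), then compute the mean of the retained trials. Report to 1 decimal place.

n = 16, ΣRT = 12917, M = 807.312
Σ(x−M)² = 2921353.44; s = √(2921353.44/15) = 441.313
Cutoffs: 807.312 ± 2.5·441.313 → [-296.0, 1910.6]
Outside: 2412 → excluded.
Retained (n=15): Σ = 10505, mean = 10505/15 = 700.333

700.3 ms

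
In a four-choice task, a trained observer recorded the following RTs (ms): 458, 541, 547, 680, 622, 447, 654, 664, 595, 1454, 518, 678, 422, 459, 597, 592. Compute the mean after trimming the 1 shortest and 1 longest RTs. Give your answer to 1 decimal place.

Sorted: 422, 447, 458, 459, 518, 541, 547, 592, 595, 597, 622, 654, 664, 678, 680, 1454
Drop lowest 1 (422) and highest 1 (1454)
Remaining (n=14): Σ = 8052, mean = 8052/14 = 575.143

575.1 ms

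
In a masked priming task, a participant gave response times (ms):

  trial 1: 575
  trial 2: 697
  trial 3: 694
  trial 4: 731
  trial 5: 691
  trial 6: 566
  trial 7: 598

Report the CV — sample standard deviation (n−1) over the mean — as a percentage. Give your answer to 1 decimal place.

n = 7, Σ = 4552, M = 650.2857
Σ(x−M)² = 27771.429; s = √(27771.429/6) = 68.0336
CV = 68.0336 / 650.2857 = 0.10462 = 10.462%

10.5%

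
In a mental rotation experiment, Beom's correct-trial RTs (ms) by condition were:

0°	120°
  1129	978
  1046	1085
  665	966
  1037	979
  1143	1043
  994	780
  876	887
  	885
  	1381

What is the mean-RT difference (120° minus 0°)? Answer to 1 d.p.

13.9 ms

M(0°) = 6890/7 = 984.286
M(120°) = 8984/9 = 998.222
Difference = 998.222 − 984.286 = 13.937 ms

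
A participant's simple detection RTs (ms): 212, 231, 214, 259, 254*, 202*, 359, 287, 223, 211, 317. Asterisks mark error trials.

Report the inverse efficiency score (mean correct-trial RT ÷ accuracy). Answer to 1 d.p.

Correct trials (n=9): 212, 231, 214, 259, 359, 287, 223, 211, 317
Mean correct RT = 2313/9 = 257.0000 ms
Proportion correct = 9/11
IES = 257.0000 / (9/11) = 314.111 ms

314.1 ms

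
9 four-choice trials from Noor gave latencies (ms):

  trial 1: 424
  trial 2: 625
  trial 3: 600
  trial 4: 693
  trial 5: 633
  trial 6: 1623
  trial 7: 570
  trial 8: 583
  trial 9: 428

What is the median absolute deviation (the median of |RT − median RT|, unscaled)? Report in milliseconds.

Sorted: 424, 428, 570, 583, 600, 625, 633, 693, 1623 → median = 600
|x − 600|: 176, 25, 0, 93, 33, 1023, 30, 17, 172
Sorted deviations: 0, 17, 25, 30, 33, 93, 172, 176, 1023 → MAD = 33

33 ms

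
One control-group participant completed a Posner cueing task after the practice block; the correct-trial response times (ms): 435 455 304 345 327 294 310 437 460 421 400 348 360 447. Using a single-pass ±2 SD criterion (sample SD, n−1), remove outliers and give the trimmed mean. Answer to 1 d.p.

n = 14, ΣRT = 5343, M = 381.643
Σ(x−M)² = 48361.21; s = √(48361.21/13) = 60.993
Cutoffs: 381.643 ± 2·60.993 → [259.7, 503.6]
No RTs fall outside the cutoffs; all 14 retained. Mean = 5343/14 = 381.643

381.6 ms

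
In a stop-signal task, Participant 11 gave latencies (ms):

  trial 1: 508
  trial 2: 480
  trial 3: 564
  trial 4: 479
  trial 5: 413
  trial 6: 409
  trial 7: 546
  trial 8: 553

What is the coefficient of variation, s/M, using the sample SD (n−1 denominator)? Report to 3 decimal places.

0.122

n = 8, Σ = 3952, M = 494.0000
Σ(x−M)² = 25488.000; s = √(25488.000/7) = 60.3419
CV = 60.3419 / 494.0000 = 0.12215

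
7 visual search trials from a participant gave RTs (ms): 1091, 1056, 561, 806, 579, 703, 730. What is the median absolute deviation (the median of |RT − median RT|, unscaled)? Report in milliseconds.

Sorted: 561, 579, 703, 730, 806, 1056, 1091 → median = 730
|x − 730|: 361, 326, 169, 76, 151, 27, 0
Sorted deviations: 0, 27, 76, 151, 169, 326, 361 → MAD = 151

151 ms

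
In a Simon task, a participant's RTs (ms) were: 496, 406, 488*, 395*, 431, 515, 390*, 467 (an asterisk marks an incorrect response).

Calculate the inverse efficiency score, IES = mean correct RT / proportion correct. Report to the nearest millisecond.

741 ms

Correct trials (n=5): 496, 406, 431, 515, 467
Mean correct RT = 2315/5 = 463.0000 ms
Proportion correct = 5/8
IES = 463.0000 / (5/8) = 740.800 ms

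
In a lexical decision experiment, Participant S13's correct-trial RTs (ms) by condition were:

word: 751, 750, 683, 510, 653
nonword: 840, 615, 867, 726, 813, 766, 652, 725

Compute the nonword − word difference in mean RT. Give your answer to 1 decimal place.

M(word) = 3347/5 = 669.400
M(nonword) = 6004/8 = 750.500
Difference = 750.500 − 669.400 = 81.100 ms

81.1 ms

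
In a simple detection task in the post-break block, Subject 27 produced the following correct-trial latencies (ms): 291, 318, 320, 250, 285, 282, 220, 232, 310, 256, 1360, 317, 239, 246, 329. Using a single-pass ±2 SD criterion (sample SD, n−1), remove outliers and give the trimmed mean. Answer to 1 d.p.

n = 15, ΣRT = 5255, M = 350.333
Σ(x−M)² = 1110279.33; s = √(1110279.33/14) = 281.613
Cutoffs: 350.333 ± 2·281.613 → [-212.9, 913.6]
Outside: 1360 → excluded.
Retained (n=14): Σ = 3895, mean = 3895/14 = 278.214

278.2 ms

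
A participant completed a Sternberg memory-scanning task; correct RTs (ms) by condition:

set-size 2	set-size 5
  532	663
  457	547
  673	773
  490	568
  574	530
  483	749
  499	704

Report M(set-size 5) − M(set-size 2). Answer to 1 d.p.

M(set-size 2) = 3708/7 = 529.714
M(set-size 5) = 4534/7 = 647.714
Difference = 647.714 − 529.714 = 118.000 ms

118.0 ms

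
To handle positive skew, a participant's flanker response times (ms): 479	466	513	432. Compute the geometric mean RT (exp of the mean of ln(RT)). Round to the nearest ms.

472 ms

ln(RT): 6.1717, 6.1442, 6.2403, 6.0684
Mean ln(RT) = 24.6246/4 = 6.15615
Geometric mean = exp(6.15615) = 471.61 ms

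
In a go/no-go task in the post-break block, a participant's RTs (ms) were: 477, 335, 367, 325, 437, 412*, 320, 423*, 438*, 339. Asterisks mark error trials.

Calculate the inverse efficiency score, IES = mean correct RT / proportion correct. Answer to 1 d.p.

Correct trials (n=7): 477, 335, 367, 325, 437, 320, 339
Mean correct RT = 2600/7 = 371.4286 ms
Proportion correct = 7/10
IES = 371.4286 / (7/10) = 530.612 ms

530.6 ms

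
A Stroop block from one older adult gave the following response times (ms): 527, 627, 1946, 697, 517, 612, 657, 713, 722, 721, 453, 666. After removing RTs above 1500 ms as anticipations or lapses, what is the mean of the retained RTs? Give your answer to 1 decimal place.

Excluded: 1946
Retained (n=11): Σ = 6912
Mean = 6912/11 = 628.3636

628.4 ms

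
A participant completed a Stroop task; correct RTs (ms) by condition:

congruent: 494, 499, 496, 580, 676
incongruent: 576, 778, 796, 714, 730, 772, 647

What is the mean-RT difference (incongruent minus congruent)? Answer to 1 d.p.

M(congruent) = 2745/5 = 549.000
M(incongruent) = 5013/7 = 716.143
Difference = 716.143 − 549.000 = 167.143 ms

167.1 ms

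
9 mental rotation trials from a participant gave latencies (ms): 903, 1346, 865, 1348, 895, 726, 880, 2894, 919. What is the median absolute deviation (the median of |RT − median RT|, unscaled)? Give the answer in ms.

Sorted: 726, 865, 880, 895, 903, 919, 1346, 1348, 2894 → median = 903
|x − 903|: 0, 443, 38, 445, 8, 177, 23, 1991, 16
Sorted deviations: 0, 8, 16, 23, 38, 177, 443, 445, 1991 → MAD = 38

38 ms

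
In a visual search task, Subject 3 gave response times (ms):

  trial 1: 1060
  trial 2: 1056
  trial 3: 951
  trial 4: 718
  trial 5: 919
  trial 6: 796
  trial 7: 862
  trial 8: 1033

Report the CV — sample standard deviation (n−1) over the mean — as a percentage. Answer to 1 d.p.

13.6%

n = 8, Σ = 7395, M = 924.3750
Σ(x−M)² = 111217.875; s = √(111217.875/7) = 126.0487
CV = 126.0487 / 924.3750 = 0.13636 = 13.636%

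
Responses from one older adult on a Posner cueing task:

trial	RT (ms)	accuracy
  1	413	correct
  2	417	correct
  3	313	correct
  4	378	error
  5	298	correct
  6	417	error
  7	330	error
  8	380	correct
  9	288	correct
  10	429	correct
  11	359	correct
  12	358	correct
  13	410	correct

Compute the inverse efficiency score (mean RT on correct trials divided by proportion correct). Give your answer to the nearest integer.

Correct trials (n=10): 413, 417, 313, 298, 380, 288, 429, 359, 358, 410
Mean correct RT = 3665/10 = 366.5000 ms
Proportion correct = 10/13
IES = 366.5000 / (10/13) = 476.450 ms

476 ms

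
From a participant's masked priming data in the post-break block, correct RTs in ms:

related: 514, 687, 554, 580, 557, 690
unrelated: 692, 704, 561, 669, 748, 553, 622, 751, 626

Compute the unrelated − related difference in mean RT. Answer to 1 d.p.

M(related) = 3582/6 = 597.000
M(unrelated) = 5926/9 = 658.444
Difference = 658.444 − 597.000 = 61.444 ms

61.4 ms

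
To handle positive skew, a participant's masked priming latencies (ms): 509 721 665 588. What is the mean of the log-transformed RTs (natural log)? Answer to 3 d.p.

ln(RT): 6.2324, 6.5806, 6.4998, 6.3767
Σ ln(RT) = 25.6896
Mean = 25.6896/4 = 6.42240

6.422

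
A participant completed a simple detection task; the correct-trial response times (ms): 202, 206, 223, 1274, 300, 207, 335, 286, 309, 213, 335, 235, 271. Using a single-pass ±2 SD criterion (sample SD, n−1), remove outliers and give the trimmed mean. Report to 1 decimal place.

260.2 ms

n = 13, ΣRT = 4396, M = 338.154
Σ(x−M)² = 978131.69; s = √(978131.69/12) = 285.501
Cutoffs: 338.154 ± 2·285.501 → [-232.8, 909.2]
Outside: 1274 → excluded.
Retained (n=12): Σ = 3122, mean = 3122/12 = 260.167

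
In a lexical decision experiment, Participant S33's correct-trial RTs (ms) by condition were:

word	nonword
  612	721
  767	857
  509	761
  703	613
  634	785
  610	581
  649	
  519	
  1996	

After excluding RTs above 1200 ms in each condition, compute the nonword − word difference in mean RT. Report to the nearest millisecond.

word: exclude 1996
M(word) = 5003/8 = 625.375
M(nonword) = 4318/6 = 719.667
Difference = 719.667 − 625.375 = 94.292 ms

94 ms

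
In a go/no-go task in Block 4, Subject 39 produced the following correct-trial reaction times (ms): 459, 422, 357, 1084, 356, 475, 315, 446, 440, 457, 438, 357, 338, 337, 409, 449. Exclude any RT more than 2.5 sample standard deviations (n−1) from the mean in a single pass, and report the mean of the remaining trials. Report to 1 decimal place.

403.7 ms

n = 16, ΣRT = 7139, M = 446.188
Σ(x−M)² = 474876.44; s = √(474876.44/15) = 177.928
Cutoffs: 446.188 ± 2.5·177.928 → [1.4, 891.0]
Outside: 1084 → excluded.
Retained (n=15): Σ = 6055, mean = 6055/15 = 403.667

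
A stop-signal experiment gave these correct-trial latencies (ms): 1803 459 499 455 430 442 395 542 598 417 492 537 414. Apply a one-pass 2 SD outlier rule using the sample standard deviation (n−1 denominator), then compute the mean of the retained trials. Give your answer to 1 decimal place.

473.3 ms

n = 13, ΣRT = 7483, M = 575.615
Σ(x−M)² = 1673561.08; s = √(1673561.08/12) = 373.448
Cutoffs: 575.615 ± 2·373.448 → [-171.3, 1322.5]
Outside: 1803 → excluded.
Retained (n=12): Σ = 5680, mean = 5680/12 = 473.333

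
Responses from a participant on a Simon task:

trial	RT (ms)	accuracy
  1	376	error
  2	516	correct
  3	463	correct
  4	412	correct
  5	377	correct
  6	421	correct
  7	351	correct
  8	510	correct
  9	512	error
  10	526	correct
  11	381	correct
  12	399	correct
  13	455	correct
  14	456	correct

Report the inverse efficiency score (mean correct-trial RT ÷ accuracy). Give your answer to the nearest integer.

Correct trials (n=12): 516, 463, 412, 377, 421, 351, 510, 526, 381, 399, 455, 456
Mean correct RT = 5267/12 = 438.9167 ms
Proportion correct = 12/14
IES = 438.9167 / (12/14) = 512.069 ms

512 ms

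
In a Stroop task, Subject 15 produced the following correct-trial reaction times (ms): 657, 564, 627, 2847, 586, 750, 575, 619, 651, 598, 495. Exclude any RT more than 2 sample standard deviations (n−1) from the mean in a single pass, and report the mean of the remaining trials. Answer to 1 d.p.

n = 11, ΣRT = 8969, M = 815.364
Σ(x−M)² = 4581398.55; s = √(4581398.55/10) = 676.860
Cutoffs: 815.364 ± 2·676.860 → [-538.4, 2169.1]
Outside: 2847 → excluded.
Retained (n=10): Σ = 6122, mean = 6122/10 = 612.200

612.2 ms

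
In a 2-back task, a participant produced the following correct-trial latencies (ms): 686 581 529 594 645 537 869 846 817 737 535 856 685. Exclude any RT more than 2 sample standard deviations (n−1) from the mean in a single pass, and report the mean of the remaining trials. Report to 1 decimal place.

n = 13, ΣRT = 8917, M = 685.923
Σ(x−M)² = 198572.92; s = √(198572.92/12) = 128.638
Cutoffs: 685.923 ± 2·128.638 → [428.6, 943.2]
No RTs fall outside the cutoffs; all 13 retained. Mean = 8917/13 = 685.923

685.9 ms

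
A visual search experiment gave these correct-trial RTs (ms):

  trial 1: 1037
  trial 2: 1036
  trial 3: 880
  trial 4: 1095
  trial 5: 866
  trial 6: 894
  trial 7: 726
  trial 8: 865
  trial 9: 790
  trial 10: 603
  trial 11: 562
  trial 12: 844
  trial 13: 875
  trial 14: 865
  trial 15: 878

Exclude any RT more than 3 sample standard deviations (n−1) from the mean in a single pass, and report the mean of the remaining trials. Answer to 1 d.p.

n = 15, ΣRT = 12816, M = 854.400
Σ(x−M)² = 297215.60; s = √(297215.60/14) = 145.704
Cutoffs: 854.400 ± 3·145.704 → [417.3, 1291.5]
No RTs fall outside the cutoffs; all 15 retained. Mean = 12816/15 = 854.400

854.4 ms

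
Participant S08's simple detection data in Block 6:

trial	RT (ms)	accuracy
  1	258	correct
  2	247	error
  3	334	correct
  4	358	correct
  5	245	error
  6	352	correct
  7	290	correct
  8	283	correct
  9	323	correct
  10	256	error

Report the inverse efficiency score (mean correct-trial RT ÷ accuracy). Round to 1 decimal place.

Correct trials (n=7): 258, 334, 358, 352, 290, 283, 323
Mean correct RT = 2198/7 = 314.0000 ms
Proportion correct = 7/10
IES = 314.0000 / (7/10) = 448.571 ms

448.6 ms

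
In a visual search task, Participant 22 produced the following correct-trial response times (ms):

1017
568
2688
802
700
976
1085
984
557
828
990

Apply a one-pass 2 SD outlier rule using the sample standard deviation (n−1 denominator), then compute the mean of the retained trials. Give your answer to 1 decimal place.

850.7 ms

n = 11, ΣRT = 11195, M = 1017.727
Σ(x−M)² = 3395994.18; s = √(3395994.18/10) = 582.752
Cutoffs: 1017.727 ± 2·582.752 → [-147.8, 2183.2]
Outside: 2688 → excluded.
Retained (n=10): Σ = 8507, mean = 8507/10 = 850.700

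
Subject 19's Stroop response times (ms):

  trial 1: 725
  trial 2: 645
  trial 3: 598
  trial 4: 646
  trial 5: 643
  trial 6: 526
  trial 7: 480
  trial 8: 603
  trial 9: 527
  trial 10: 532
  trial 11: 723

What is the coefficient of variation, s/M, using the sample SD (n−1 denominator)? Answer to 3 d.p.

0.135

n = 11, Σ = 6648, M = 604.3636
Σ(x−M)² = 66376.545; s = √(66376.545/10) = 81.4718
CV = 81.4718 / 604.3636 = 0.13481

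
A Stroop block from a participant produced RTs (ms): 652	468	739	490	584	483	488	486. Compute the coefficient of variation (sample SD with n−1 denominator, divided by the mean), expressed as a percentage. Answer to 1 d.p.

18.2%

n = 8, Σ = 4390, M = 548.7500
Σ(x−M)² = 70021.500; s = √(70021.500/7) = 100.0154
CV = 100.0154 / 548.7500 = 0.18226 = 18.226%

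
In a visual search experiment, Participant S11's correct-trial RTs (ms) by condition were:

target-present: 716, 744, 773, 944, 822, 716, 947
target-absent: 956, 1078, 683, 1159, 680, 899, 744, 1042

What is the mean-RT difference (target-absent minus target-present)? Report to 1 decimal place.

M(target-present) = 5662/7 = 808.857
M(target-absent) = 7241/8 = 905.125
Difference = 905.125 − 808.857 = 96.268 ms

96.3 ms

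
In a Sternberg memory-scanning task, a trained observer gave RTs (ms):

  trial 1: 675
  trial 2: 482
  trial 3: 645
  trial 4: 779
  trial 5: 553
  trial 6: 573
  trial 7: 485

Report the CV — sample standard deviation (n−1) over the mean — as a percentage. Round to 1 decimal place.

n = 7, Σ = 4192, M = 598.8571
Σ(x−M)² = 69768.857; s = √(69768.857/6) = 107.8339
CV = 107.8339 / 598.8571 = 0.18007 = 18.007%

18.0%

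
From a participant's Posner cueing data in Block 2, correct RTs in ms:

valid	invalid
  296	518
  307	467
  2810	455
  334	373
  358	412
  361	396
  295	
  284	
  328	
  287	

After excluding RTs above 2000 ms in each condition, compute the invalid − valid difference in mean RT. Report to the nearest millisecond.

120 ms

valid: exclude 2810
M(valid) = 2850/9 = 316.667
M(invalid) = 2621/6 = 436.833
Difference = 436.833 − 316.667 = 120.167 ms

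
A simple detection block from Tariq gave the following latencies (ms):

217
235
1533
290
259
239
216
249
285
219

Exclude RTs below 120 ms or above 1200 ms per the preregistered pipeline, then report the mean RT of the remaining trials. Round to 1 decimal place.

245.4 ms

Excluded: 1533
Retained (n=9): Σ = 2209
Mean = 2209/9 = 245.4444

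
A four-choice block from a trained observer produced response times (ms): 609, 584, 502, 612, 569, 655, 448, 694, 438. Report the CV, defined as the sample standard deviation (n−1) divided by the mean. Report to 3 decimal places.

n = 9, Σ = 5111, M = 567.8889
Σ(x−M)² = 62974.889; s = √(62974.889/8) = 88.7235
CV = 88.7235 / 567.8889 = 0.15623

0.156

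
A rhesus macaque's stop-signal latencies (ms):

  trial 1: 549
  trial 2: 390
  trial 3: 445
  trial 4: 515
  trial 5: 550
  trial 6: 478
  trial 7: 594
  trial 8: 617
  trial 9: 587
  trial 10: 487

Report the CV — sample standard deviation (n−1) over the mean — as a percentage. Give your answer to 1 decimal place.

13.8%

n = 10, Σ = 5212, M = 521.2000
Σ(x−M)² = 46503.600; s = √(46503.600/9) = 71.8823
CV = 71.8823 / 521.2000 = 0.13792 = 13.792%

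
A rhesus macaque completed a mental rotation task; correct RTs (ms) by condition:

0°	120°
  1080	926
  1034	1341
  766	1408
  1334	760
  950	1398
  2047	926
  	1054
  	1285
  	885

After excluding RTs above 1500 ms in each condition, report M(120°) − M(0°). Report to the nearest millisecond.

0°: exclude 2047
M(0°) = 5164/5 = 1032.800
M(120°) = 9983/9 = 1109.222
Difference = 1109.222 − 1032.800 = 76.422 ms

76 ms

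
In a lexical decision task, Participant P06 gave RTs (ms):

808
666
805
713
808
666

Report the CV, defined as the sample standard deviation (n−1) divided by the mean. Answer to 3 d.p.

0.095

n = 6, Σ = 4466, M = 744.3333
Σ(x−M)² = 25041.333; s = √(25041.333/5) = 70.7691
CV = 70.7691 / 744.3333 = 0.09508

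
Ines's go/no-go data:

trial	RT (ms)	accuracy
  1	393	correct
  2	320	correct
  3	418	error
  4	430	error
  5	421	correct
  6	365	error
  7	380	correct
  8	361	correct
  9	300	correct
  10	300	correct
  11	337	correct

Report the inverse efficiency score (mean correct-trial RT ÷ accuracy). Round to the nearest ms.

483 ms

Correct trials (n=8): 393, 320, 421, 380, 361, 300, 300, 337
Mean correct RT = 2812/8 = 351.5000 ms
Proportion correct = 8/11
IES = 351.5000 / (8/11) = 483.312 ms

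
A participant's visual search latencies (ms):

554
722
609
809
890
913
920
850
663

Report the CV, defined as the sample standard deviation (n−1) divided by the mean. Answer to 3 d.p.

n = 9, Σ = 6930, M = 770.0000
Σ(x−M)² = 151600.000; s = √(151600.000/8) = 137.6590
CV = 137.6590 / 770.0000 = 0.17878

0.179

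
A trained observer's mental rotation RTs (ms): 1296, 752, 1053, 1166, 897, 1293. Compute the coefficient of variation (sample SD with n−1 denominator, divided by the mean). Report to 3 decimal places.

0.204

n = 6, Σ = 6457, M = 1076.1667
Σ(x−M)² = 241134.833; s = √(241134.833/5) = 219.6064
CV = 219.6064 / 1076.1667 = 0.20406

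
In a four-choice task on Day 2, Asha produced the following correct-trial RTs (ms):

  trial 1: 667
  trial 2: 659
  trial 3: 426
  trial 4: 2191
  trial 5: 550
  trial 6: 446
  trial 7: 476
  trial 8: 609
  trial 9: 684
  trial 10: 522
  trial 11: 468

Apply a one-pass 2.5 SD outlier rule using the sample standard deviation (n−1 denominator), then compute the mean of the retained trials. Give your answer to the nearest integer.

551 ms

n = 11, ΣRT = 7698, M = 699.818
Σ(x−M)² = 2532163.64; s = √(2532163.64/10) = 503.206
Cutoffs: 699.818 ± 2.5·503.206 → [-558.2, 1957.8]
Outside: 2191 → excluded.
Retained (n=10): Σ = 5507, mean = 5507/10 = 550.700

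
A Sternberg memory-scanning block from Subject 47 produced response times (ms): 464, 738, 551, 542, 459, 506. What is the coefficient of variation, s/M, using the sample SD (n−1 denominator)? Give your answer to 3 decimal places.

0.189

n = 6, Σ = 3260, M = 543.3333
Σ(x−M)² = 52755.333; s = √(52755.333/5) = 102.7184
CV = 102.7184 / 543.3333 = 0.18905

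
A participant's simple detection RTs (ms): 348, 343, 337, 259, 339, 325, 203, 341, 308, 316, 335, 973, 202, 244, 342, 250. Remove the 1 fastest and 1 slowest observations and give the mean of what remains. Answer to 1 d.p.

Sorted: 202, 203, 244, 250, 259, 308, 316, 325, 335, 337, 339, 341, 342, 343, 348, 973
Drop lowest 1 (202) and highest 1 (973)
Remaining (n=14): Σ = 4290, mean = 4290/14 = 306.429

306.4 ms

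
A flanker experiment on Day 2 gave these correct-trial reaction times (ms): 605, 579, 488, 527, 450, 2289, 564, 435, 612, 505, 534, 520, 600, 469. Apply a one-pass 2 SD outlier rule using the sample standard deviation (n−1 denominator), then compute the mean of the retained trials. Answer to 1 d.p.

529.8 ms

n = 14, ΣRT = 9177, M = 655.500
Σ(x−M)² = 2916043.50; s = √(2916043.50/13) = 473.615
Cutoffs: 655.500 ± 2·473.615 → [-291.7, 1602.7]
Outside: 2289 → excluded.
Retained (n=13): Σ = 6888, mean = 6888/13 = 529.846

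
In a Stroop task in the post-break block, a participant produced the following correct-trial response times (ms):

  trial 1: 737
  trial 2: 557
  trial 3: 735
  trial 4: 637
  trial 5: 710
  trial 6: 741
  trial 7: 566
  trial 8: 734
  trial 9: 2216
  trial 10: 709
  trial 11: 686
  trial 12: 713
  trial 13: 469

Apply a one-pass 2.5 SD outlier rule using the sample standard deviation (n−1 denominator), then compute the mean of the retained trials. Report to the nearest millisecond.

666 ms

n = 13, ΣRT = 10210, M = 785.385
Σ(x−M)² = 2305191.08; s = √(2305191.08/12) = 438.291
Cutoffs: 785.385 ± 2.5·438.291 → [-310.3, 1881.1]
Outside: 2216 → excluded.
Retained (n=12): Σ = 7994, mean = 7994/12 = 666.167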